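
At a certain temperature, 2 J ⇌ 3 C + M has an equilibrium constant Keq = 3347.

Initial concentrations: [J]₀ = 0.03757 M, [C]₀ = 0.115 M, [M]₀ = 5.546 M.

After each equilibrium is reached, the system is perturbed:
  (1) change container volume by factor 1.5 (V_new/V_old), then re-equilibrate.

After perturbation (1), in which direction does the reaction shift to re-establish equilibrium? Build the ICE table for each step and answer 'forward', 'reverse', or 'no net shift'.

Q₀ = 5.976 vs Keq = 3347 ⇒ Q<K, forward
Step 1:
                   J          C          M
  init       0.03757      0.115      5.546
  Δ         -0.03478    0.05217    0.01739
  eq        0.002787     0.1672      5.563
  solve Keq expr → x = 0.01739; check Q = 3347
Then change container volume by factor 1.5 (V_new/V_old).
Step 2:
                   J          C          M
  init      0.001858     0.1114      3.709
  Δ       -6.0409e-04 9.0614e-04 3.0205e-04
  eq        0.001254     0.1124      3.709
  solve Keq expr → x = 3.0205e-04; check Q = 3347

Direction: forward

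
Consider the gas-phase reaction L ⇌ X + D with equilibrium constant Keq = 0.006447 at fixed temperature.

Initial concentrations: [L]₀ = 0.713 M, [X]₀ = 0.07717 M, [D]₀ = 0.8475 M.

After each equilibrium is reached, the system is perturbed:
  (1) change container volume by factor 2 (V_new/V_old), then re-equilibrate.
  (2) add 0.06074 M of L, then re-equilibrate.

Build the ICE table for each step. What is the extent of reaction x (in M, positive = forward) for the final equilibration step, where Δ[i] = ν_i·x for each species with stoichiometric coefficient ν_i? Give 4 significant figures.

x = 9.6599e-04 M

Q₀ = 0.09173 vs Keq = 0.006447 ⇒ Q>K, reverse
Step 1:
                    L           X           D
  Initial       0.713     0.07717      0.8475
  Change      0.07067    -0.07067    -0.07067
  Equil        0.7837    0.006504      0.7768
  solve Keq expr → x = -0.07067; check Q = 0.006447
Then change container volume by factor 2 (V_new/V_old).
Step 2:
                    L           X           D
  Initial      0.3918    0.003252      0.3884
  Change    -0.003148    0.003148    0.003148
  Equil        0.3887      0.0064      0.3916
  solve Keq expr → x = 0.003148; check Q = 0.006447
Then add 0.06074 M of L.
Step 3:
                    L           X           D
  Initial      0.4494      0.0064      0.3916
  Change  -9.6599e-04  9.6599e-04  9.6599e-04
  Equil        0.4485    0.007366      0.3925
  solve Keq expr → x = 9.6599e-04; check Q = 0.006447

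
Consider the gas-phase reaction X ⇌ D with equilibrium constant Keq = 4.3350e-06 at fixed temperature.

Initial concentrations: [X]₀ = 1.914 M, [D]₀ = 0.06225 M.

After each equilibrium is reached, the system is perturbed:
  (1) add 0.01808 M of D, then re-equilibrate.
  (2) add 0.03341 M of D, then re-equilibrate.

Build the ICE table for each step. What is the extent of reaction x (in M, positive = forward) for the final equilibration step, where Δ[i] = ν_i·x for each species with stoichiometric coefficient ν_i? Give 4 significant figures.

x = -0.03341 M

Q₀ = 0.03252 vs Keq = 4.3350e-06 ⇒ Q>K, reverse
Step 1:
                   X          D
  Initial      1.914    0.06225
  Change     0.06224   -0.06224
  Equil        1.976 8.5670e-06
  solve Keq expr → x = -0.06224; check Q = 4.3350e-06
Then add 0.01808 M of D.
Step 2:
                   X          D
  Initial      1.976    0.01809
  Change     0.01808   -0.01808
  Equil        1.994 8.6454e-06
  solve Keq expr → x = -0.01808; check Q = 4.3350e-06
Then add 0.03341 M of D.
Step 3:
                   X          D
  Initial      1.994    0.03342
  Change     0.03341   -0.03341
  Equil        2.028 8.7902e-06
  solve Keq expr → x = -0.03341; check Q = 4.3350e-06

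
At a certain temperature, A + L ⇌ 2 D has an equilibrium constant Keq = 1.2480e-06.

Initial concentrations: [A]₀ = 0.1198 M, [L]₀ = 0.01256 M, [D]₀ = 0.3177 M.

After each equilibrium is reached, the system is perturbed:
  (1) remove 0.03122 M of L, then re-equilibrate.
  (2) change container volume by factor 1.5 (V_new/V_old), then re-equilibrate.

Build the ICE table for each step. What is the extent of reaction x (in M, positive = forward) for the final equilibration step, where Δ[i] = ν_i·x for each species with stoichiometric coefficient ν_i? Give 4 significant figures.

Q₀ = 67.08 vs Keq = 1.2480e-06 ⇒ Q>K, reverse
Step 1:
                   A          L          D
  I           0.1198    0.01256     0.3177
  C           0.1587     0.1587    -0.3175
  E           0.2785     0.1713 2.4401e-04
  solve Keq expr → x = -0.1587; check Q = 1.2480e-06
Then remove 0.03122 M of L.
Step 2:
                   A          L          D
  I           0.2785     0.1401 2.4401e-04
  C       1.1671e-05 1.1671e-05 -2.3341e-05
  E           0.2785     0.1401 2.2067e-04
  solve Keq expr → x = -1.1671e-05; check Q = 1.2480e-06
Then change container volume by factor 1.5 (V_new/V_old).
Step 3:
                   A          L          D
  I           0.1857    0.09339 1.4711e-04
  C                0          0          0
  E           0.1857    0.09339 1.4711e-04
  solve Keq expr → x = 0; check Q = 1.2480e-06

x = 0 M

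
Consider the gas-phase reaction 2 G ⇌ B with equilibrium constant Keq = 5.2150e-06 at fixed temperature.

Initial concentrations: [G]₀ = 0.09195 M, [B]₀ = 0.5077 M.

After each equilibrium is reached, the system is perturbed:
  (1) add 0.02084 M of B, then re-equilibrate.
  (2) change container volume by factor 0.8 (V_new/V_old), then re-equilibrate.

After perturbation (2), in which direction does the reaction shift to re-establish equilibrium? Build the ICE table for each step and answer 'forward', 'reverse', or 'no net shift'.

Direction: forward

Q₀ = 60.05 vs Keq = 5.2150e-06 ⇒ Q>K, reverse
Step 1:
                    G           B
  Initial     0.09195      0.5077
  Change        1.015     -0.5077
  Equil         1.107  6.3946e-06
  solve Keq expr → x = -0.5077; check Q = 5.2150e-06
Then add 0.02084 M of B.
Step 2:
                    G           B
  Initial       1.107     0.02085
  Change      0.04168    -0.02084
  Equil         1.149  6.8850e-06
  solve Keq expr → x = -0.02084; check Q = 5.2150e-06
Then change container volume by factor 0.8 (V_new/V_old).
Step 3:
                    G           B
  Initial       1.436  8.6063e-06
  Change  -4.3030e-06  2.1515e-06
  Equil         1.436  1.0758e-05
  solve Keq expr → x = 2.1515e-06; check Q = 5.2150e-06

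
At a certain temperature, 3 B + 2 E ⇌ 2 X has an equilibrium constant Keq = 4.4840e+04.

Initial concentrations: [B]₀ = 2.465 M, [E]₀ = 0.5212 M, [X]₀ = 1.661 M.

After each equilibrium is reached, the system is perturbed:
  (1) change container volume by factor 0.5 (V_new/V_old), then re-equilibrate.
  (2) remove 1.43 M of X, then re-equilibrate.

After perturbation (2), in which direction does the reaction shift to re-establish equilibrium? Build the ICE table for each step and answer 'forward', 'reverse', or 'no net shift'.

Direction: forward

Q₀ = 0.6781 vs Keq = 4.4840e+04 ⇒ Q<K, forward
Step 1:
                    B           E           X
  I             2.465      0.5212       1.661
  C           -0.7748     -0.5165      0.5165
  E              1.69     0.00468       2.178
  solve Keq expr → x = 0.2583; check Q = 4.4840e+04
Then change container volume by factor 0.5 (V_new/V_old).
Step 2:
                    B           E           X
  I              3.38    0.009359       4.355
  C         -0.009049   -0.006032    0.006032
  E             3.371    0.003327       4.361
  solve Keq expr → x = 0.003016; check Q = 4.4840e+04
Then remove 1.43 M of X.
Step 3:
                    B           E           X
  I             3.371    0.003327       2.931
  C         -0.001633   -0.001088    0.001088
  E              3.37    0.002238       2.932
  solve Keq expr → x = 5.4423e-04; check Q = 4.4840e+04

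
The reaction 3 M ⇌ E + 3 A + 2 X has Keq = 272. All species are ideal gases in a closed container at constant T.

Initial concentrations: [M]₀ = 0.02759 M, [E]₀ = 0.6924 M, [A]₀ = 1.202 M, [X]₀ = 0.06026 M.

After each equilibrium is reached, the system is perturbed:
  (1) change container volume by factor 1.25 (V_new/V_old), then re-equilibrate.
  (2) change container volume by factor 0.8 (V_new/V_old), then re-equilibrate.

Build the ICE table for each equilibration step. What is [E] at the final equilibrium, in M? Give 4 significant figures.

[E]_eq = 0.6931 M

Q₀ = 207.9 vs Keq = 272 ⇒ Q<K, forward
Step 1:
                   M          E          A          X
  init       0.02759     0.6924      1.202    0.06026
  Δ        -0.001952 6.5074e-04   0.001952   0.001301
  eq         0.02564     0.6931      1.204    0.06156
  solve Keq expr → x = 6.5074e-04; check Q = 272
Then change container volume by factor 1.25 (V_new/V_old).
Step 2:
                   M          E          A          X
  init       0.02051     0.5544     0.9632    0.04925
  Δ        -0.003512   0.001171   0.003512   0.002342
  eq           0.017     0.5556     0.9667    0.05159
  solve Keq expr → x = 0.001171; check Q = 272
Then change container volume by factor 0.8 (V_new/V_old).
Step 3:
                   M          E          A          X
  init       0.02125     0.6945      1.208    0.06449
  Δ          0.00439  -0.001463   -0.00439  -0.002927
  eq         0.02564     0.6931      1.204    0.06156
  solve Keq expr → x = -0.001463; check Q = 272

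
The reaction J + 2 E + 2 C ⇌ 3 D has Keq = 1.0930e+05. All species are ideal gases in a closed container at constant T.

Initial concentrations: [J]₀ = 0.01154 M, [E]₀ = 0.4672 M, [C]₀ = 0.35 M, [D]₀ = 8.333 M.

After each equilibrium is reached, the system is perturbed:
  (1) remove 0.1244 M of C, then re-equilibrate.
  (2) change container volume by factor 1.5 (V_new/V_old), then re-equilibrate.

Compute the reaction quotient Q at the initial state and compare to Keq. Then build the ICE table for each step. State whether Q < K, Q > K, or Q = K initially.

Q₀ = 1.8752e+06; Q > K (proceeds reverse)

Q₀ = 1.8752e+06 vs Keq = 1.0930e+05 ⇒ Q>K, reverse
Step 1:
                   J          E          C          D
  init       0.01154     0.4672       0.35      8.333
  Δ          0.05694     0.1139     0.1139    -0.1708
  eq         0.06848     0.5811     0.4639      8.162
  solve Keq expr → x = -0.05694; check Q = 1.0930e+05
Then remove 0.1244 M of C.
Step 2:
                   J          E          C          D
  init       0.06848     0.5811     0.3395      8.162
  Δ          0.01966    0.03933    0.03933   -0.05899
  eq         0.08814     0.6204     0.3788      8.103
  solve Keq expr → x = -0.01966; check Q = 1.0930e+05
Then change container volume by factor 1.5 (V_new/V_old).
Step 3:
                   J          E          C          D
  init       0.05876     0.4136     0.2525      5.402
  Δ          0.02016    0.04031    0.04031   -0.06047
  eq         0.07892     0.4539     0.2928      5.342
  solve Keq expr → x = -0.02016; check Q = 1.0930e+05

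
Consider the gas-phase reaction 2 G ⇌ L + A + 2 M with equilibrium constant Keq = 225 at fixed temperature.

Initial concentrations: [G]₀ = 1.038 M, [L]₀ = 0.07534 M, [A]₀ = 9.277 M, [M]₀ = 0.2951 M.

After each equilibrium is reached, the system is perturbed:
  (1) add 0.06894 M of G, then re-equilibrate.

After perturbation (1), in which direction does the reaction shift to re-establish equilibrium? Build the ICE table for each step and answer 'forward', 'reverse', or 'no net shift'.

Q₀ = 0.05649 vs Keq = 225 ⇒ Q<K, forward
Step 1:
                    G           L           A           M
  Initial       1.038     0.07534       9.277      0.2951
  Change       -0.866       0.433       0.433       0.866
  Equil         0.172      0.5084        9.71       1.161
  solve Keq expr → x = 0.433; check Q = 225
Then add 0.06894 M of G.
Step 2:
                    G           L           A           M
  Initial      0.2409      0.5084        9.71       1.161
  Change     -0.05558     0.02779     0.02779     0.05558
  Equil        0.1853      0.5361       9.738       1.217
  solve Keq expr → x = 0.02779; check Q = 225

Direction: forward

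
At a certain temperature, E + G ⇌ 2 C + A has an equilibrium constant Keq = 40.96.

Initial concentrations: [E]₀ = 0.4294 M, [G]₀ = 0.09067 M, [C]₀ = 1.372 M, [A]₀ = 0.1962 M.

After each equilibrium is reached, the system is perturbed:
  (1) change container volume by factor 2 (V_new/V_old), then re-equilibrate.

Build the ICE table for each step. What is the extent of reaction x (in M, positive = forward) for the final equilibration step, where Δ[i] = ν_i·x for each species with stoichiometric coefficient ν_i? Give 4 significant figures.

x = 0.007615 M

Q₀ = 9.486 vs Keq = 40.96 ⇒ Q<K, forward
Step 1:
                    E           G           C           A
  Initial      0.4294     0.09067       1.372      0.1962
  Change     -0.05477    -0.05477      0.1095     0.05477
  Equil        0.3746      0.0359       1.482       0.251
  solve Keq expr → x = 0.05477; check Q = 40.96
Then change container volume by factor 2 (V_new/V_old).
Step 2:
                    E           G           C           A
  Initial      0.1873     0.01795      0.7408      0.1255
  Change    -0.007615   -0.007615     0.01523    0.007615
  Equil        0.1797     0.01034       0.756      0.1331
  solve Keq expr → x = 0.007615; check Q = 40.96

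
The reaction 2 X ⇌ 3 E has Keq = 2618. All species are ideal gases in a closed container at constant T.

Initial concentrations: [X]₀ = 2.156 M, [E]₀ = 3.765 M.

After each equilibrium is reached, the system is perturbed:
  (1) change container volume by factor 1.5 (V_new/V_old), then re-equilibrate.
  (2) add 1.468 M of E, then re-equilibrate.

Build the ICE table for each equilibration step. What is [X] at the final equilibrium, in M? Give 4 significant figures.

Q₀ = 11.48 vs Keq = 2618 ⇒ Q<K, forward
Step 1:
                   X          E
  init         2.156      3.765
  Δ           -1.831      2.747
  eq          0.3248      6.512
  solve Keq expr → x = 0.9156; check Q = 2618
Then change container volume by factor 1.5 (V_new/V_old).
Step 2:
                   X          E
  init        0.2165      4.341
  Δ         -0.03639    0.05458
  eq          0.1801      4.396
  solve Keq expr → x = 0.01819; check Q = 2618
Then add 1.468 M of E.
Step 3:
                   X          E
  init        0.1801      5.864
  Δ          0.08806    -0.1321
  eq          0.2682      5.732
  solve Keq expr → x = -0.04403; check Q = 2618

[X]_eq = 0.2682 M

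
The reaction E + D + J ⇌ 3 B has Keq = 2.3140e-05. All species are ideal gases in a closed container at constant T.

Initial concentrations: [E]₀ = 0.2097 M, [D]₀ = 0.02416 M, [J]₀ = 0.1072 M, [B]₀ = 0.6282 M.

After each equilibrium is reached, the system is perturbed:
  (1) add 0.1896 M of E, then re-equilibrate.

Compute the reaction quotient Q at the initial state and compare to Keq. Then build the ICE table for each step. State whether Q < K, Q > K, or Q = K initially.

Q₀ = 456.5 vs Keq = 2.3140e-05 ⇒ Q>K, reverse
Step 1:
                    E           D           J           B
  Initial      0.2097     0.02416      0.1072      0.6282
  Change       0.2064      0.2064      0.2064     -0.6193
  Equil        0.4161      0.2306      0.3136    0.008864
  solve Keq expr → x = -0.2064; check Q = 2.3140e-05
Then add 0.1896 M of E.
Step 2:
                    E           D           J           B
  Initial      0.6057      0.2306      0.3136    0.008864
  Change  -3.8990e-04 -3.8990e-04 -3.8990e-04     0.00117
  Equil        0.6054      0.2302      0.3133     0.01003
  solve Keq expr → x = 3.8990e-04; check Q = 2.3140e-05

Q₀ = 456.5; Q > K (proceeds reverse)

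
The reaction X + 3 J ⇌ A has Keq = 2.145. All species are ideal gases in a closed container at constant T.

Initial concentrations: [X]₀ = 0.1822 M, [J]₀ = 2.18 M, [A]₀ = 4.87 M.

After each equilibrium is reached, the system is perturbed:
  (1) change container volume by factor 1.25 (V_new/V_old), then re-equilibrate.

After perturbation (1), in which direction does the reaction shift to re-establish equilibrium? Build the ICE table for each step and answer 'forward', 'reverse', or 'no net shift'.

Direction: reverse

Q₀ = 2.58 vs Keq = 2.145 ⇒ Q>K, reverse
Step 1:
                   X          J          A
  init        0.1822       2.18       4.87
  Δ          0.01945    0.05834   -0.01945
  eq          0.2016      2.238      4.851
  solve Keq expr → x = -0.01945; check Q = 2.145
Then change container volume by factor 1.25 (V_new/V_old).
Step 2:
                   X          J          A
  init        0.1613      1.791       3.88
  Δ          0.06542     0.1963   -0.06542
  eq          0.2267      1.987      3.815
  solve Keq expr → x = -0.06542; check Q = 2.145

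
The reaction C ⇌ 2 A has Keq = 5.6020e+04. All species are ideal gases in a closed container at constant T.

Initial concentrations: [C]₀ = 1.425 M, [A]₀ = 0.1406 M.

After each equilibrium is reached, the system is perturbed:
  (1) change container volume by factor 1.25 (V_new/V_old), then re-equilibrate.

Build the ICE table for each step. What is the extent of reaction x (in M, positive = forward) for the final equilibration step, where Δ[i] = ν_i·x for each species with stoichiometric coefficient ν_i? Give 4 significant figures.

Q₀ = 0.01387 vs Keq = 5.6020e+04 ⇒ Q<K, forward
Step 1:
                    C           A
  I             1.425      0.1406
  C            -1.425        2.85
  E        1.5962e-04        2.99
  solve Keq expr → x = 1.425; check Q = 5.6020e+04
Then change container volume by factor 1.25 (V_new/V_old).
Step 2:
                    C           A
  I        1.2769e-04       2.392
  C       -2.5534e-05  5.1069e-05
  E        1.0216e-04       2.392
  solve Keq expr → x = 2.5534e-05; check Q = 5.6020e+04

x = 2.5534e-05 M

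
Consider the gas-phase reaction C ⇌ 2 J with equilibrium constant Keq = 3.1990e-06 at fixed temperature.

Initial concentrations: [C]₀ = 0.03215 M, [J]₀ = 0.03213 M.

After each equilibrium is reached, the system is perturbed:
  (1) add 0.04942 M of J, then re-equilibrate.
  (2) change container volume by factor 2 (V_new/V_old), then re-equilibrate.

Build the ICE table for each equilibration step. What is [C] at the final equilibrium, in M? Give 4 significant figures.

Q₀ = 0.03211 vs Keq = 3.1990e-06 ⇒ Q>K, reverse
Step 1:
                    C           J
  init        0.03215     0.03213
  Δ           0.01587    -0.03174
  eq          0.04802  3.9193e-04
  solve Keq expr → x = -0.01587; check Q = 3.1990e-06
Then add 0.04942 M of J.
Step 2:
                    C           J
  init        0.04802     0.04981
  Δ           0.02466    -0.04933
  eq          0.07268  4.8220e-04
  solve Keq expr → x = -0.02466; check Q = 3.1990e-06
Then change container volume by factor 2 (V_new/V_old).
Step 3:
                    C           J
  init        0.03634  2.4110e-04
  Δ       -4.9816e-05  9.9633e-05
  eq          0.03629  3.4073e-04
  solve Keq expr → x = 4.9816e-05; check Q = 3.1990e-06

[C]_eq = 0.03629 M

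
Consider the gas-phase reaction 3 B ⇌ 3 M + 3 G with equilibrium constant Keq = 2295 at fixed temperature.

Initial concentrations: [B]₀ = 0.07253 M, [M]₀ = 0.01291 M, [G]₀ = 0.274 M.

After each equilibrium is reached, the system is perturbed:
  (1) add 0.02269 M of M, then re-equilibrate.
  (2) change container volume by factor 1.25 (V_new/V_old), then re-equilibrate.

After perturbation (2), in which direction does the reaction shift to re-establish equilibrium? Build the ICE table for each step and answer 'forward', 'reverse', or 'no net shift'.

Direction: forward

Q₀ = 1.1601e-04 vs Keq = 2295 ⇒ Q<K, forward
Step 1:
                  B         M         G
  init      0.07253   0.01291     0.274
  Δ        -0.07036   0.07036   0.07036
  eq       0.002174   0.08327    0.3444
  solve Keq expr → x = 0.02345; check Q = 2295
Then add 0.02269 M of M.
Step 2:
                  B         M         G
  init     0.002174     0.106    0.3444
  Δ       5.7282e-04 -5.7282e-04 -5.7282e-04
  eq       0.002747    0.1054    0.3438
  solve Keq expr → x = -1.9094e-04; check Q = 2295
Then change container volume by factor 1.25 (V_new/V_old).
Step 3:
                  B         M         G
  init     0.002197   0.08431     0.275
  Δ       -4.2779e-04 4.2779e-04 4.2779e-04
  eq       0.001769   0.08473    0.2755
  solve Keq expr → x = 1.4260e-04; check Q = 2295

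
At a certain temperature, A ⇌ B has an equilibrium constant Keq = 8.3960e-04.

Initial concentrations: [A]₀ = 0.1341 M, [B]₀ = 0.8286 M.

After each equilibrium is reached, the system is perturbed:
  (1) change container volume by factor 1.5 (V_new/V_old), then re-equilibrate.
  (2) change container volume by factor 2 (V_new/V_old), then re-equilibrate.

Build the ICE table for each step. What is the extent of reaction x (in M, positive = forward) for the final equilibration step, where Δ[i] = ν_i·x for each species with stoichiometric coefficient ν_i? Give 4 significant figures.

Q₀ = 6.179 vs Keq = 8.3960e-04 ⇒ Q>K, reverse
Step 1:
                  A         B
  Initial    0.1341    0.8286
  Change     0.8278   -0.8278
  Equil      0.9619 8.0760e-04
  solve Keq expr → x = -0.8278; check Q = 8.3960e-04
Then change container volume by factor 1.5 (V_new/V_old).
Step 2:
                  A         B
  Initial    0.6413 5.3840e-04
  Change          0         0
  Equil      0.6413 5.3840e-04
  solve Keq expr → x = 0; check Q = 8.3960e-04
Then change container volume by factor 2 (V_new/V_old).
Step 3:
                  A         B
  Initial    0.3206 2.6920e-04
  Change          0         0
  Equil      0.3206 2.6920e-04
  solve Keq expr → x = 0; check Q = 8.3960e-04

x = 0 M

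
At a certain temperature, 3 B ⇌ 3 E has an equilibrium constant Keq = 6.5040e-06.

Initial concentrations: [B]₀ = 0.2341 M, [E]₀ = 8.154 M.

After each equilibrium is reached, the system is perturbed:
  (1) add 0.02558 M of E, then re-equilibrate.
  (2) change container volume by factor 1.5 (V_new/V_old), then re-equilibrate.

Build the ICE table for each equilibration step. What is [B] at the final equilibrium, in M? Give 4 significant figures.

Q₀ = 4.2258e+04 vs Keq = 6.5040e-06 ⇒ Q>K, reverse
Step 1:
                   B          E
  init        0.2341      8.154
  Δ                8         -8
  eq           8.234     0.1537
  solve Keq expr → x = -2.667; check Q = 6.5040e-06
Then add 0.02558 M of E.
Step 2:
                   B          E
  init         8.234     0.1793
  Δ          0.02511   -0.02511
  eq            8.26     0.1542
  solve Keq expr → x = -0.00837; check Q = 6.5040e-06
Then change container volume by factor 1.5 (V_new/V_old).
Step 3:
                   B          E
  init         5.506     0.1028
  Δ                0          0
  eq           5.506     0.1028
  solve Keq expr → x = 0; check Q = 6.5040e-06

[B]_eq = 5.506 M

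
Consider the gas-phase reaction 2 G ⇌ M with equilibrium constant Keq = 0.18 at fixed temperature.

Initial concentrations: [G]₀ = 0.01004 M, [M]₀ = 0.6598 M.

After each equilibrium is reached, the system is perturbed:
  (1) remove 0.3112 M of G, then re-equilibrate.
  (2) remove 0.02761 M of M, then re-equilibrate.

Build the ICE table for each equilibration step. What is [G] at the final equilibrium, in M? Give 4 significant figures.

Q₀ = 6546 vs Keq = 0.18 ⇒ Q>K, reverse
Step 1:
                  G         M
  I         0.01004    0.6598
  C          0.9722   -0.4861
  E          0.9823    0.1737
  solve Keq expr → x = -0.4861; check Q = 0.18
Then remove 0.3112 M of G.
Step 2:
                  G         M
  I          0.6711    0.1737
  C          0.1213  -0.06066
  E          0.7924     0.113
  solve Keq expr → x = -0.06066; check Q = 0.18
Then remove 0.02761 M of M.
Step 3:
                  G         M
  I          0.7924   0.08541
  C        -0.03545   0.01772
  E          0.7569    0.1031
  solve Keq expr → x = 0.01772; check Q = 0.18

[G]_eq = 0.7569 M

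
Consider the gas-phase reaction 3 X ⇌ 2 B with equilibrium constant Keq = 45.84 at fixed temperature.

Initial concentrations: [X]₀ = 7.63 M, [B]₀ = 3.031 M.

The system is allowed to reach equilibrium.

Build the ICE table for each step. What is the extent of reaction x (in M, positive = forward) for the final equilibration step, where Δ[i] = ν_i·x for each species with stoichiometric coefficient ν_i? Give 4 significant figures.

Q₀ = 0.02068 vs Keq = 45.84 ⇒ Q<K, forward
Step 1:
                   X          B
  I             7.63      3.031
  C           -6.568      4.379
  E            1.062       7.41
  solve Keq expr → x = 2.189; check Q = 45.84

x = 2.189 M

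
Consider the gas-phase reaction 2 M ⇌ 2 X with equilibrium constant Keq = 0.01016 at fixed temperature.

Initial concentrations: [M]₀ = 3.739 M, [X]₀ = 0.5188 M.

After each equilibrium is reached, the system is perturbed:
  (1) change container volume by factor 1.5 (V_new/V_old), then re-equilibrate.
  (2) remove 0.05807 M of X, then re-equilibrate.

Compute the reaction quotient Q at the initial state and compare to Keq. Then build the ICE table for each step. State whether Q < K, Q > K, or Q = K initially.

Q₀ = 0.01925 vs Keq = 0.01016 ⇒ Q>K, reverse
Step 1:
                  M         X
  I           3.739    0.5188
  C          0.1289   -0.1289
  E           3.868    0.3899
  solve Keq expr → x = -0.06446; check Q = 0.01016
Then change container volume by factor 1.5 (V_new/V_old).
Step 2:
                  M         X
  I           2.579    0.2599
  C               0         0
  E           2.579    0.2599
  solve Keq expr → x = 0; check Q = 0.01016
Then remove 0.05807 M of X.
Step 3:
                  M         X
  I           2.579    0.2018
  C        -0.05275   0.05275
  E           2.526    0.2546
  solve Keq expr → x = 0.02638; check Q = 0.01016

Q₀ = 0.01925; Q > K (proceeds reverse)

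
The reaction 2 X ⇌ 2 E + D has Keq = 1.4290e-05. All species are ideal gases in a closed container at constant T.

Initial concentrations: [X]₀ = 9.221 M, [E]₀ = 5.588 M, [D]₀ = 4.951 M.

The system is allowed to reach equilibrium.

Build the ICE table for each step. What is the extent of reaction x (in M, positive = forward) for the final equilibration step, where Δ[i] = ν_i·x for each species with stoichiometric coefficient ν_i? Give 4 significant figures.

Q₀ = 1.818 vs Keq = 1.4290e-05 ⇒ Q>K, reverse
Step 1:
                    X           E           D
  init          9.221       5.588       4.951
  Δ              5.55       -5.55      -2.775
  eq            14.77     0.03785       2.176
  solve Keq expr → x = -2.775; check Q = 1.4290e-05

x = -2.775 M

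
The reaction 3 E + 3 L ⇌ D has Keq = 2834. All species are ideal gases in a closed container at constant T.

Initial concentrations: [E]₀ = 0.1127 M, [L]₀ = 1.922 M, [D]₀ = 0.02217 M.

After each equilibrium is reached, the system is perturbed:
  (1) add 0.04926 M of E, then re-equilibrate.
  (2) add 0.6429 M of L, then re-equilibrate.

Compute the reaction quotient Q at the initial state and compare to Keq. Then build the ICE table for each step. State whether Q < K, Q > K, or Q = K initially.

Q₀ = 2.181; Q < K (proceeds forward)

Q₀ = 2.181 vs Keq = 2834 ⇒ Q<K, forward
Step 1:
                    E           L           D
  init         0.1127       1.922     0.02217
  Δ          -0.09798    -0.09798     0.03266
  eq          0.01472       1.824     0.05483
  solve Keq expr → x = 0.03266; check Q = 2834
Then add 0.04926 M of E.
Step 2:
                    E           L           D
  init        0.06398       1.824     0.05483
  Δ          -0.04753    -0.04753     0.01584
  eq          0.01645       1.776     0.07067
  solve Keq expr → x = 0.01584; check Q = 2834
Then add 0.6429 M of L.
Step 3:
                    E           L           D
  init        0.01645       2.419     0.07067
  Δ         -0.004268   -0.004268    0.001423
  eq          0.01218       2.415      0.0721
  solve Keq expr → x = 0.001423; check Q = 2834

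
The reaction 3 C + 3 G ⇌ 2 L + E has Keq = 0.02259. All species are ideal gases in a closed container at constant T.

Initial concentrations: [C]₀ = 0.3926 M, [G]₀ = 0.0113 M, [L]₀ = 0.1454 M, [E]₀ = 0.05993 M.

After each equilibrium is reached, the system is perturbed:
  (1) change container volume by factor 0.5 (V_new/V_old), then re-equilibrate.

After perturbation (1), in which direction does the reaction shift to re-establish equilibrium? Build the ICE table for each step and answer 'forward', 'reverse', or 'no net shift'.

Q₀ = 1.4511e+04 vs Keq = 0.02259 ⇒ Q>K, reverse
Step 1:
                   C          G          L          E
  Initial     0.3926     0.0113     0.1454    0.05993
  Change      0.1534     0.1534    -0.1022   -0.05112
  Equil        0.546     0.1647    0.04316    0.00881
  solve Keq expr → x = -0.05112; check Q = 0.02259
Then change container volume by factor 0.5 (V_new/V_old).
Step 2:
                   C          G          L          E
  Initial      1.092     0.3293    0.08632    0.01762
  Change    -0.05368   -0.05368    0.03578    0.01789
  Equil        1.038     0.2756     0.1221    0.03551
  solve Keq expr → x = 0.01789; check Q = 0.02259

Direction: forward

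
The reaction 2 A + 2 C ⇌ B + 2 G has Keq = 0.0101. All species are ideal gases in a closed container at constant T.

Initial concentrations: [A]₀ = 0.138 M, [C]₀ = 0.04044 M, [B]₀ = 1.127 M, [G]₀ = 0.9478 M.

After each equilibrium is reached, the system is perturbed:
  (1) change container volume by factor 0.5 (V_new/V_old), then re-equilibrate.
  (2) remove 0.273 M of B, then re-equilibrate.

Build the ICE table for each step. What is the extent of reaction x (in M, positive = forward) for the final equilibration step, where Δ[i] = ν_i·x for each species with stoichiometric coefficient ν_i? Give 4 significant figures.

x = 0.01075 M

Q₀ = 3.2507e+04 vs Keq = 0.0101 ⇒ Q>K, reverse
Step 1:
                  A         C         B         G
  Initial     0.138   0.04044     1.127    0.9478
  Change     0.8439    0.8439   -0.4219   -0.8439
  Equil      0.9819    0.8843    0.7051    0.1039
  solve Keq expr → x = -0.4219; check Q = 0.0101
Then change container volume by factor 0.5 (V_new/V_old).
Step 2:
                  A         C         B         G
  Initial     1.964     1.769      1.41    0.2078
  Change   -0.06338  -0.06338   0.03169   0.06338
  Equil         1.9     1.705     1.442    0.2712
  solve Keq expr → x = 0.03169; check Q = 0.0101
Then remove 0.273 M of B.
Step 3:
                  A         C         B         G
  Initial       1.9     1.705     1.169    0.2712
  Change   -0.02151  -0.02151   0.01075   0.02151
  Equil       1.879     1.684      1.18    0.2927
  solve Keq expr → x = 0.01075; check Q = 0.0101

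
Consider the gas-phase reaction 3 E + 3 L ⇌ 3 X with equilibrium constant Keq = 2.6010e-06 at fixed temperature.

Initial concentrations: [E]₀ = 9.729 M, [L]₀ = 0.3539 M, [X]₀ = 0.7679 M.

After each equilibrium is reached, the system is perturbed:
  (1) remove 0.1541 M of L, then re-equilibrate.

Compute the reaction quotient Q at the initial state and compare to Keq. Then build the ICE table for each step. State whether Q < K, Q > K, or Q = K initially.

Q₀ = 0.01109; Q > K (proceeds reverse)

Q₀ = 0.01109 vs Keq = 2.6010e-06 ⇒ Q>K, reverse
Step 1:
                  E         L         X
  init        9.729    0.3539    0.7679
  Δ           0.628     0.628    -0.628
  eq          10.36    0.9819    0.1399
  solve Keq expr → x = -0.2093; check Q = 2.6010e-06
Then remove 0.1541 M of L.
Step 2:
                  E         L         X
  init        10.36    0.8278    0.1399
  Δ         0.01902   0.01902  -0.01902
  eq          10.38    0.8469    0.1208
  solve Keq expr → x = -0.00634; check Q = 2.6010e-06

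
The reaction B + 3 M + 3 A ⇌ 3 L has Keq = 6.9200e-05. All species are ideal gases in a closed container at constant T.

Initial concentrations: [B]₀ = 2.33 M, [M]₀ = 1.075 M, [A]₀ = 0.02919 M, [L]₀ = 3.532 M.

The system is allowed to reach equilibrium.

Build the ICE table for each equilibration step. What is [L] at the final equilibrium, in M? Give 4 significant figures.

Q₀ = 6.1204e+05 vs Keq = 6.9200e-05 ⇒ Q>K, reverse
Step 1:
                    B           M           A           L
  I              2.33       1.075     0.02919       3.532
  C            0.9483       2.845       2.845      -2.845
  E             3.278        3.92       2.874      0.6871
  solve Keq expr → x = -0.9483; check Q = 6.9200e-05

[L]_eq = 0.6871 M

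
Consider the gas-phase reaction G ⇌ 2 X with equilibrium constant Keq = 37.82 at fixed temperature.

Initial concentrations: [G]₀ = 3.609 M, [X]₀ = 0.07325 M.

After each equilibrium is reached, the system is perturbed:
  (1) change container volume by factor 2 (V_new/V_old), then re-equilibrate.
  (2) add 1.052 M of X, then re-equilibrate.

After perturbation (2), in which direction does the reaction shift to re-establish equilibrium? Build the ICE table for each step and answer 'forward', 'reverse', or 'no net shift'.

Q₀ = 0.001487 vs Keq = 37.82 ⇒ Q<K, forward
Step 1:
                   G          X
  Initial      3.609    0.07325
  Change      -2.774      5.547
  Equil       0.8353      5.621
  solve Keq expr → x = 2.774; check Q = 37.82
Then change container volume by factor 2 (V_new/V_old).
Step 2:
                   G          X
  Initial     0.4177       2.81
  Change     -0.1589     0.3178
  Equil       0.2587      3.128
  solve Keq expr → x = 0.1589; check Q = 37.82
Then add 1.052 M of X.
Step 3:
                   G          X
  Initial     0.2587       4.18
  Change      0.1425    -0.2849
  Equil       0.4012      3.895
  solve Keq expr → x = -0.1425; check Q = 37.82

Direction: reverse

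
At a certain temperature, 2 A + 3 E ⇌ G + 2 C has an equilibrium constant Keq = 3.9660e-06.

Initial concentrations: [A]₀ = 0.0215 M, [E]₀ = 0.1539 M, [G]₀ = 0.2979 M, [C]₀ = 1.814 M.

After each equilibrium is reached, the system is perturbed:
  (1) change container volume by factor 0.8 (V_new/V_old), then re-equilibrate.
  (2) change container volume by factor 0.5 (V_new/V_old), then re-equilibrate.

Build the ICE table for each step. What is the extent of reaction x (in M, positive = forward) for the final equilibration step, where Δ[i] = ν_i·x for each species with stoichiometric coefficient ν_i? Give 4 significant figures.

Q₀ = 5.8177e+05 vs Keq = 3.9660e-06 ⇒ Q>K, reverse
Step 1:
                  A         E         G         C
  I          0.0215    0.1539    0.2979     1.814
  C          0.5958    0.8937   -0.2979   -0.5958
  E          0.6173     1.048 1.1708e-06     1.218
  solve Keq expr → x = -0.2979; check Q = 3.9660e-06
Then change container volume by factor 0.8 (V_new/V_old).
Step 2:
                  A         E         G         C
  I          0.7716     1.309 1.4635e-06     1.523
  C       -1.6464e-06 -2.4696e-06 8.2320e-07 1.6464e-06
  E          0.7716     1.309 2.2867e-06     1.523
  solve Keq expr → x = 8.2320e-07; check Q = 3.9660e-06
Then change container volume by factor 0.5 (V_new/V_old).
Step 3:
                  A         E         G         C
  I           1.543     2.619 4.5734e-06     3.046
  C       -2.7437e-05 -4.1155e-05 1.3718e-05 2.7437e-05
  E           1.543     2.619 1.8292e-05     3.046
  solve Keq expr → x = 1.3718e-05; check Q = 3.9660e-06

x = 1.3718e-05 M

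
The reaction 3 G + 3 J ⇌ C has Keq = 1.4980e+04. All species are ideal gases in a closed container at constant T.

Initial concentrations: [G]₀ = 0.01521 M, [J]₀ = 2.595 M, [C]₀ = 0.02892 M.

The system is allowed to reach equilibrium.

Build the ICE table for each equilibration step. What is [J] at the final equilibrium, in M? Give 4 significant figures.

[J]_eq = 2.585 M

Q₀ = 470.3 vs Keq = 1.4980e+04 ⇒ Q<K, forward
Step 1:
                  G         J         C
  I         0.01521     2.595   0.02892
  C        -0.01021  -0.01021  0.003404
  E        0.004999     2.585   0.03232
  solve Keq expr → x = 0.003404; check Q = 1.4980e+04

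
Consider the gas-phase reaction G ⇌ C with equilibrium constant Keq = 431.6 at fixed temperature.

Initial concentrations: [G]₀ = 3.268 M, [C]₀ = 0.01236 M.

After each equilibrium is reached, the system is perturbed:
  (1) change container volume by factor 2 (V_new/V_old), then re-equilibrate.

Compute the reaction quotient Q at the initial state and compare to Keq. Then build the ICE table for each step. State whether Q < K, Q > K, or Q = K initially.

Q₀ = 0.003782 vs Keq = 431.6 ⇒ Q<K, forward
Step 1:
                    G           C
  Initial       3.268     0.01236
  Change        -3.26        3.26
  Equil      0.007583       3.273
  solve Keq expr → x = 3.26; check Q = 431.6
Then change container volume by factor 2 (V_new/V_old).
Step 2:
                    G           C
  Initial    0.003791       1.636
  Change            0           0
  Equil      0.003791       1.636
  solve Keq expr → x = 0; check Q = 431.6

Q₀ = 0.003782; Q < K (proceeds forward)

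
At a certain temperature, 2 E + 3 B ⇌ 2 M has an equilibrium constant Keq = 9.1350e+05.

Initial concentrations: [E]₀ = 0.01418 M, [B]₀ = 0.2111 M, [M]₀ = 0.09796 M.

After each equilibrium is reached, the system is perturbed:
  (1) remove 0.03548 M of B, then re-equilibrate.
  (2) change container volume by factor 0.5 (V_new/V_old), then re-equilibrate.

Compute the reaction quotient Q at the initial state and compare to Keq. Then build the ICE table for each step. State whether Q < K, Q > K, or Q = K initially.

Q₀ = 5073 vs Keq = 9.1350e+05 ⇒ Q<K, forward
Step 1:
                    E           B           M
  Initial     0.01418      0.2111     0.09796
  Change      -0.0128     -0.0192      0.0128
  Equil      0.001379      0.1919      0.1108
  solve Keq expr → x = 0.006401; check Q = 9.1350e+05
Then remove 0.03548 M of B.
Step 2:
                    E           B           M
  Initial    0.001379      0.1564      0.1108
  Change   4.7405e-04  7.1108e-04 -4.7405e-04
  Equil      0.001853      0.1571      0.1103
  solve Keq expr → x = -2.3703e-04; check Q = 9.1350e+05
Then change container volume by factor 0.5 (V_new/V_old).
Step 3:
                    E           B           M
  Initial    0.003705      0.3143      0.2206
  Change    -0.002359   -0.003538    0.002359
  Equil      0.001347      0.3107      0.2229
  solve Keq expr → x = 0.001179; check Q = 9.1350e+05

Q₀ = 5073; Q < K (proceeds forward)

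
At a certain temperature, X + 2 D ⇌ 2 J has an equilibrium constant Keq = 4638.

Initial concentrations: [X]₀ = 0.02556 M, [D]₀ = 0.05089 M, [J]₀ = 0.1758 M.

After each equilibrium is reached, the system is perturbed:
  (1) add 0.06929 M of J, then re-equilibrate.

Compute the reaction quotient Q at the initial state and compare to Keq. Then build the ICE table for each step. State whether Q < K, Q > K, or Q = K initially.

Q₀ = 466.9; Q < K (proceeds forward)

Q₀ = 466.9 vs Keq = 4638 ⇒ Q<K, forward
Step 1:
                  X         D         J
  I         0.02556   0.05089    0.1758
  C        -0.01253  -0.02506   0.02506
  E         0.01303   0.02583    0.2009
  solve Keq expr → x = 0.01253; check Q = 4638
Then add 0.06929 M of J.
Step 2:
                  X         D         J
  I         0.01303   0.02583    0.2701
  C        0.002625   0.00525  -0.00525
  E         0.01566   0.03108    0.2649
  solve Keq expr → x = -0.002625; check Q = 4638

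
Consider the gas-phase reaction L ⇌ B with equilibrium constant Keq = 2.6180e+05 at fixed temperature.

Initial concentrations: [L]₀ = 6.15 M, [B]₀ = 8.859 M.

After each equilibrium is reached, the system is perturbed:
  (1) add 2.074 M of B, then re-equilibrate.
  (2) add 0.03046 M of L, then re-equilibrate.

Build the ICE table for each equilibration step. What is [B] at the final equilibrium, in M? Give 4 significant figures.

Q₀ = 1.44 vs Keq = 2.6180e+05 ⇒ Q<K, forward
Step 1:
                   L          B
  Initial       6.15      8.859
  Change       -6.15       6.15
  Equil   5.7330e-05      15.01
  solve Keq expr → x = 6.15; check Q = 2.6180e+05
Then add 2.074 M of B.
Step 2:
                   L          B
  Initial 5.7330e-05      17.08
  Change  7.9220e-06 -7.9220e-06
  Equil   6.5252e-05      17.08
  solve Keq expr → x = -7.9220e-06; check Q = 2.6180e+05
Then add 0.03046 M of L.
Step 3:
                   L          B
  Initial    0.03053      17.08
  Change    -0.03046    0.03046
  Equil   6.5368e-05      17.11
  solve Keq expr → x = 0.03046; check Q = 2.6180e+05

[B]_eq = 17.11 M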